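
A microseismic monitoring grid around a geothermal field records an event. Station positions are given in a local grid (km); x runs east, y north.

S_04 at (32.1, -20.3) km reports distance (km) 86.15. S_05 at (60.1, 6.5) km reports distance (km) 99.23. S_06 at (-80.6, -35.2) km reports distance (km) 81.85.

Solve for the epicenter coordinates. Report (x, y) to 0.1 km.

-35.5 km east, 33.1 km north

Circle about each station: (x − 32.1)² + (y + 20.3)² = 86.15²; (x − 60.1)² + (y − 6.5)² = 99.23²; (x + 80.6)² + (y + 35.2)² = 81.85².
Subtracting the S_04 equation from the S_05 and S_06 equations removes the quadratic terms:
56.0 x + 53.6 y = -213.01
-225.4 x − 29.8 y = 7015.30
Solving the 2×2 system: x ≈ -35.5, y ≈ 33.1 km.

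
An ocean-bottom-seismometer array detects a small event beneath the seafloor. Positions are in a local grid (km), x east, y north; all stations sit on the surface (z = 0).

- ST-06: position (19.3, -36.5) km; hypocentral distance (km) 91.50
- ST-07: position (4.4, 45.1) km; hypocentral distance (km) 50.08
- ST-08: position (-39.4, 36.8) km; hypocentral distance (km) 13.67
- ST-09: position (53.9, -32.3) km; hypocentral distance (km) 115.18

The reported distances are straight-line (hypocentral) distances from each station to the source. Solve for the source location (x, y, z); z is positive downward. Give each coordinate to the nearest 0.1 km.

Each station gives a sphere (x−x_i)² + (y−y_i)² + z² = d_i² (stations at z=0).
Subtracting the ST-06 sphere from ST-07 and ST-08: z² cancels, leaving linear equations in x and y:
-29.8 x + 163.2 y = 6212.87
-117.4 x + 146.6 y = 9387.24
Solving: x ≈ -41.998, y ≈ 30.400 km (keep extra digits for the depth step; rounded: -42.0, 30.4).
Then from the ST-06 sphere: z² = 91.50² − (x − 19.3)² − (y + 36.5)² with x = -41.998, y = 30.400, so z ≈ 11.798 ≈ 11.8 km.

x ≈ -42.0 km, y ≈ 30.4 km, depth ≈ 11.8 km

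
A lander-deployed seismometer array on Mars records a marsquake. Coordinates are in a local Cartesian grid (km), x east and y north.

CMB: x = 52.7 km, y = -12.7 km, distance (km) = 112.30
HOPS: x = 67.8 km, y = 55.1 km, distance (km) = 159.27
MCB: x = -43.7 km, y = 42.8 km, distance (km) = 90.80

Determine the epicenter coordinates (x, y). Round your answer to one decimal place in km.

Circle about each station: (x − 52.7)² + (y + 12.7)² = 112.30²; (x − 67.8)² + (y − 55.1)² = 159.27²; (x + 43.7)² + (y − 42.8)² = 90.80².
Subtracting pairs of circle equations eliminates x²+y² and gives linear equations (the radical axes):
30.2 x + 135.6 y = -8061.37
-192.8 x + 111.0 y = 5169.60
Solving the 2×2 system: x ≈ -54.1, y ≈ -47.4 km.

(-54.1, -47.4)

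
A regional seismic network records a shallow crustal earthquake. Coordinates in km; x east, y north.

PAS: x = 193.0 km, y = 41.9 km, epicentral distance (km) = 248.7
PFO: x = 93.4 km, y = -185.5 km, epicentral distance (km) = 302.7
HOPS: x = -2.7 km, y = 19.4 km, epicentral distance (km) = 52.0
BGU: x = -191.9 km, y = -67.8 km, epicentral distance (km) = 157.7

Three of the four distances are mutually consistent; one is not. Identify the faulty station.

PFO

Solve using three stations at a time. Using PAS, HOPS, BGU (subtract circle equations pairwise → linear system) gives (x, y) ≈ (-53.3, 7.4).
Distances from that point to each station vs reported:
  PAS: calculated 248.7 vs reported 248.7 → residual 0.0 km
  PFO: calculated 242.4 vs reported 302.7 → residual 60.3 km
  HOPS: calculated 52.0 vs reported 52.0 → residual 0.0 km
  BGU: calculated 157.7 vs reported 157.7 → residual 0.0 km
PAS, HOPS, BGU are mutually consistent (residuals ≈ 0); PFO is off by 60.3 km.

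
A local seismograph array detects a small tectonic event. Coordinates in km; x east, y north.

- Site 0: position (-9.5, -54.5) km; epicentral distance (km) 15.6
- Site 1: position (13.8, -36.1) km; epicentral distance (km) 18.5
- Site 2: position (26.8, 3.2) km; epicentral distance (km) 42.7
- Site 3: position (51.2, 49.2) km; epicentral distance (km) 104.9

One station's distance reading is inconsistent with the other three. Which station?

Site 2

Solve using three stations at a time. Using Site 0, Site 1, Site 3 (subtract circle equations pairwise → linear system) gives (x, y) ≈ (-4.3, -39.8).
Distances from that point to each station vs reported:
  Site 0: calculated 15.6 vs reported 15.6 → residual 0.0 km
  Site 1: calculated 18.5 vs reported 18.5 → residual 0.0 km
  Site 2: calculated 53.1 vs reported 42.7 → residual 10.4 km
  Site 3: calculated 104.9 vs reported 104.9 → residual 0.0 km
Site 0, Site 1, Site 3 are mutually consistent (residuals ≈ 0); Site 2 is off by 10.4 km.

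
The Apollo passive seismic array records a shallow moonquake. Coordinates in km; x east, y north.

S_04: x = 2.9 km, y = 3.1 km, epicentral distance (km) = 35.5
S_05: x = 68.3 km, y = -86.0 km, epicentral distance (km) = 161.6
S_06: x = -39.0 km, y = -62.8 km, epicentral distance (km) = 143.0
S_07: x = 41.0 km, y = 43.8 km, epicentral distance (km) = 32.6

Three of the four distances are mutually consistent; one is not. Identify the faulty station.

Solve using three stations at a time. Using S_05, S_06, S_07 (subtract circle equations pairwise → linear system) gives (x, y) ≈ (19.0, 67.9).
Distances from that point to each station vs reported:
  S_04: calculated 66.8 vs reported 35.5 → residual 31.3 km
  S_05: calculated 161.6 vs reported 161.6 → residual 0.0 km
  S_06: calculated 143.0 vs reported 143.0 → residual 0.0 km
  S_07: calculated 32.6 vs reported 32.6 → residual 0.0 km
S_05, S_06, S_07 are mutually consistent (residuals ≈ 0); S_04 is off by 31.3 km.

S_04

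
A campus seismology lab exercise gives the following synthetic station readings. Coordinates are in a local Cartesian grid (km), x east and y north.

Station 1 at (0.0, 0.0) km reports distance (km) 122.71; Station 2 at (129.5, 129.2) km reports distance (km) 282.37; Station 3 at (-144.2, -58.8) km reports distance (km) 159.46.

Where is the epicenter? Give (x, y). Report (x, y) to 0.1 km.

Circle about each station: x² + y² = 122.71²; (x − 129.5)² + (y − 129.2)² = 282.37²; (x + 144.2)² + (y + 58.8)² = 159.46².
Subtracting the Station 1 equation from the Station 2 and Station 3 equations removes the quadratic terms:
259.0 x + 258.4 y = -31212.18
-288.4 x − 117.6 y = 13881.33
Solving the 2×2 system: x ≈ 1.9, y ≈ -122.7 km.

(1.9, -122.7)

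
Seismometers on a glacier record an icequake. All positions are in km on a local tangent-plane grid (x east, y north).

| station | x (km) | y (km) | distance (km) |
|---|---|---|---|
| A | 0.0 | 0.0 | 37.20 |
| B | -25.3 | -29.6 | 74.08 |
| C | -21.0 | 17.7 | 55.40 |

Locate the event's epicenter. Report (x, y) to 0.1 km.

Circle about each station: x² + y² = 37.20²; (x + 25.3)² + (y + 29.6)² = 74.08²; (x + 21.0)² + (y − 17.7)² = 55.40².
Subtracting the A equation from the B and C equations removes the quadratic terms:
-50.6 x − 59.2 y = -2587.76
-42.0 x + 35.4 y = -931.03
Solving the 2×2 system: x ≈ 34.3, y ≈ 14.4 km.

34.3 km east, 14.4 km north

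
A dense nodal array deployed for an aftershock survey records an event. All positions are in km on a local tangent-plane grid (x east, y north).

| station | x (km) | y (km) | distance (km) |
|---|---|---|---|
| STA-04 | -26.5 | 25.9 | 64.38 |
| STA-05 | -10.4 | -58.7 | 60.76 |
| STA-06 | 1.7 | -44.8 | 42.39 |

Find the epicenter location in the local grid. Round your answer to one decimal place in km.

Circle about each station: (x + 26.5)² + (y − 25.9)² = 64.38²; (x + 10.4)² + (y + 58.7)² = 60.76²; (x − 1.7)² + (y + 44.8)² = 42.39².
Subtracting pairs of circle equations eliminates x²+y² and gives linear equations (the radical axes):
32.2 x − 169.2 y = 2633.80
56.4 x − 141.4 y = 2984.74
Solving the 2×2 system: x ≈ 26.6, y ≈ -10.5 km.

26.6 km east, -10.5 km north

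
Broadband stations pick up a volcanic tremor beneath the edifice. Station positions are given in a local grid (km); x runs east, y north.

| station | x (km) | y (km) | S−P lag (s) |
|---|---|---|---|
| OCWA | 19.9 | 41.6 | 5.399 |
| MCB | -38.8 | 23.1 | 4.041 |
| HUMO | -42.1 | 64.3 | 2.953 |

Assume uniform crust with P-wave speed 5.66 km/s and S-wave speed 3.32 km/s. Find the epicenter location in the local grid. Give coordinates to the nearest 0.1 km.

Distance from S−P lag: d = Δt · v_P v_S / (v_P − v_S) = Δt · (5.66·3.32)/(5.66−3.32) ≈ 8.0304·Δt.
So d_OCWA = 43.36, d_MCB = 32.45, d_HUMO = 23.71 km.
Circle about each station: (x − 19.9)² + (y − 41.6)² = 43.36²; (x + 38.8)² + (y − 23.1)² = 32.45²; (x + 42.1)² + (y − 64.3)² = 23.71².
Subtracting pairs of circle equations eliminates x²+y² and gives linear equations (the radical axes):
-117.4 x − 37.0 y = 739.57
-124.0 x + 45.4 y = 5098.26
Solving the 2×2 system: x ≈ -22.4, y ≈ 51.1 km.

(-22.4, 51.1)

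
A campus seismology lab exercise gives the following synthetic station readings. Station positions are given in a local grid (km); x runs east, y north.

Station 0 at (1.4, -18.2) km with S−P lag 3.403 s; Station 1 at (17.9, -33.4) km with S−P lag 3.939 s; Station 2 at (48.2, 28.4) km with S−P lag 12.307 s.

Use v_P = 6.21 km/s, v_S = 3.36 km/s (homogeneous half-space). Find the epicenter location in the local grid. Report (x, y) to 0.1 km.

Distance from S−P lag: d = Δt · v_P v_S / (v_P − v_S) = Δt · (6.21·3.36)/(6.21−3.36) ≈ 7.3213·Δt.
So d_Station 0 = 24.91, d_Station 1 = 28.84, d_Station 2 = 90.10 km.
Circle about each station: (x − 1.4)² + (y + 18.2)² = 24.91²; (x − 17.9)² + (y + 33.4)² = 28.84²; (x − 48.2)² + (y − 28.4)² = 90.10².
Subtracting pairs of circle equations eliminates x²+y² and gives linear equations (the radical axes):
33.0 x − 30.4 y = 891.53
93.6 x + 93.2 y = -4700.90
Solving the 2×2 system: x ≈ -10.1, y ≈ -40.3 km.
Check against Station 0 (with the unrounded x, y): √((x − 1.4)²+(y + 18.2)²) = 24.91 ≈ 24.91 km. ✓

x ≈ -10.1 km, y ≈ -40.3 km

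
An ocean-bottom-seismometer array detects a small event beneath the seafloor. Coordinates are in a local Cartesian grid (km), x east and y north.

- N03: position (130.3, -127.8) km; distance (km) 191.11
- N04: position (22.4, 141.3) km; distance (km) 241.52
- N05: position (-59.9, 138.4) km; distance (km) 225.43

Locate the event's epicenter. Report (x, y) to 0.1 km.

Circle about each station: (x − 130.3)² + (y + 127.8)² = 191.11²; (x − 22.4)² + (y − 141.3)² = 241.52²; (x + 59.9)² + (y − 138.4)² = 225.43².
Subtracting the N03 equation from the N04 and N05 equations removes the quadratic terms:
-215.8 x + 538.2 y = -34652.36
-380.4 x + 532.4 y = -24864.01
Solving the 2×2 system: x ≈ -56.4, y ≈ -87.0 km.

(-56.4, -87.0)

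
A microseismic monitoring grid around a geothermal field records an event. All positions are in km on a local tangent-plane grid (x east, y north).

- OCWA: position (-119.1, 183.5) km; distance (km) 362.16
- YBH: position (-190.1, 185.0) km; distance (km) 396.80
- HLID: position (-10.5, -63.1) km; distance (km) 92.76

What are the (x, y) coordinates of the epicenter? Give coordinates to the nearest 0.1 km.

x ≈ 23.5 km, y ≈ -149.4 km

Circle about each station: (x + 119.1)² + (y − 183.5)² = 362.16²; (x + 190.1)² + (y − 185.0)² = 396.80²; (x + 10.5)² + (y + 63.1)² = 92.76².
Subtracting the OCWA equation from the YBH and HLID equations removes the quadratic terms:
-142.0 x + 3.0 y = -3784.42
217.2 x − 493.2 y = 78790.25
Solving the 2×2 system: x ≈ 23.5, y ≈ -149.4 km.
Check against OCWA (with the unrounded x, y): √((x + 119.1)²+(y − 183.5)²) = 362.16 ≈ 362.16 km. ✓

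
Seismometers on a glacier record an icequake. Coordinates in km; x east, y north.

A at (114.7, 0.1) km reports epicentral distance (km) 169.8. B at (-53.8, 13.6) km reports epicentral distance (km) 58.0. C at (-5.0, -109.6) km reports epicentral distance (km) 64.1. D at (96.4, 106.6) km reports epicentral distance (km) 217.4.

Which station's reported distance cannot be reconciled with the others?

B

Solve using three stations at a time. Using A, C, D (subtract circle equations pairwise → linear system) gives (x, y) ≈ (-44.6, -59.0).
Distances from that point to each station vs reported:
  A: calculated 169.9 vs reported 169.8 → residual 0.1 km
  B: calculated 73.2 vs reported 58.0 → residual 15.2 km
  C: calculated 64.2 vs reported 64.1 → residual 0.1 km
  D: calculated 217.4 vs reported 217.4 → residual 0.0 km
A, C, D are mutually consistent (residuals ≈ 0); B is off by 15.2 km.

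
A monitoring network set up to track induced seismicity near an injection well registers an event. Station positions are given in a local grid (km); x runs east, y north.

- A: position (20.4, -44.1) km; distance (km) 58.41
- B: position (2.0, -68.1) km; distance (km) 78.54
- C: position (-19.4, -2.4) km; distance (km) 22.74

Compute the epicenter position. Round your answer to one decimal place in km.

Circle about each station: (x − 20.4)² + (y + 44.1)² = 58.41²; (x − 2.0)² + (y + 68.1)² = 78.54²; (x + 19.4)² + (y + 2.4)² = 22.74².
Subtracting the A equation from the B and C equations removes the quadratic terms:
-36.8 x − 48.0 y = -476.16
-79.6 x + 83.4 y = 915.77
Solving the 2×2 system: x ≈ -0.6, y ≈ 10.4 km.
Check against A (with the unrounded x, y): √((x − 20.4)²+(y + 44.1)²) = 58.40 ≈ 58.41 km. ✓

(-0.6, 10.4)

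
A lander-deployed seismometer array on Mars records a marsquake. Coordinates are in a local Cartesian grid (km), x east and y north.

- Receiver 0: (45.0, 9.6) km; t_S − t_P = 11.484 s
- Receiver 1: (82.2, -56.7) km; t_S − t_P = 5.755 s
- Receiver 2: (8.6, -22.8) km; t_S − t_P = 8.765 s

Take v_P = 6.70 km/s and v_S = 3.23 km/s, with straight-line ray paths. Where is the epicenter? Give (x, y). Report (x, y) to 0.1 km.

Distance from S−P lag: d = Δt · v_P v_S / (v_P − v_S) = Δt · (6.70·3.23)/(6.70−3.23) ≈ 6.2366·Δt.
So d_Receiver 0 = 71.62, d_Receiver 1 = 35.89, d_Receiver 2 = 54.66 km.
Circle about each station: (x − 45.0)² + (y − 9.6)² = 71.62²; (x − 82.2)² + (y + 56.7)² = 35.89²; (x − 8.6)² + (y + 22.8)² = 54.66².
Subtracting the Receiver 0 equation from the Receiver 1 and Receiver 2 equations removes the quadratic terms:
74.4 x − 132.6 y = 11695.90
-72.8 x − 64.8 y = 618.35
Solving the 2×2 system: x ≈ 46.7, y ≈ -62.0 km.
Check against Receiver 0 (with the unrounded x, y): √((x − 45.0)²+(y − 9.6)²) = 71.62 ≈ 71.62 km. ✓

x ≈ 46.7 km, y ≈ -62.0 km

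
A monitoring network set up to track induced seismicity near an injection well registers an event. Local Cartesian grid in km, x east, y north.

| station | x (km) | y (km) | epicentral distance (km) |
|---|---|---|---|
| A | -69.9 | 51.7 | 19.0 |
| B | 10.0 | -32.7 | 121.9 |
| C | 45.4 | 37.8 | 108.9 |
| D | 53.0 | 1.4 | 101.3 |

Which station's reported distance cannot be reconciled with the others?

D

Solve using three stations at a time. Using A, B, C (subtract circle equations pairwise → linear system) gives (x, y) ≈ (-59.4, 67.5).
Distances from that point to each station vs reported:
  A: calculated 19.0 vs reported 19.0 → residual 0.0 km
  B: calculated 121.9 vs reported 121.9 → residual 0.0 km
  C: calculated 108.9 vs reported 108.9 → residual 0.0 km
  D: calculated 130.4 vs reported 101.3 → residual 29.1 km
A, B, C are mutually consistent (residuals ≈ 0); D is off by 29.1 km.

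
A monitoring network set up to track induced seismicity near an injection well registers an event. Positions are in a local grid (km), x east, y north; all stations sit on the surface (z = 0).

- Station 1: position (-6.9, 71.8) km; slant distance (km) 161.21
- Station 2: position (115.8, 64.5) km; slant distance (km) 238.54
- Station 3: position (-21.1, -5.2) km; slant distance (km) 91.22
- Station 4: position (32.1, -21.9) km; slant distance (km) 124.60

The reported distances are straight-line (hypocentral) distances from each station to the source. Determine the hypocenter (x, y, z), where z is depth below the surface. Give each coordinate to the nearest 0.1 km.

Each station gives a sphere (x−x_i)² + (y−y_i)² + z² = d_i² (stations at z=0).
Subtracting the Station 1 sphere from Station 2 and Station 3: z² cancels, leaving linear equations in x and y:
245.4 x − 14.6 y = -18545.63
-28.4 x − 154.0 y = 12936.98
Solving: x ≈ -79.697, y ≈ -69.309 km (keep extra digits for the depth step; rounded: -79.7, -69.3).
Then from the Station 1 sphere: z² = 161.21² − (x + 6.9)² − (y − 71.8)² with x = -79.697, y = -69.309, so z ≈ 27.884 ≈ 27.9 km.

(-79.7, -69.3, 27.9)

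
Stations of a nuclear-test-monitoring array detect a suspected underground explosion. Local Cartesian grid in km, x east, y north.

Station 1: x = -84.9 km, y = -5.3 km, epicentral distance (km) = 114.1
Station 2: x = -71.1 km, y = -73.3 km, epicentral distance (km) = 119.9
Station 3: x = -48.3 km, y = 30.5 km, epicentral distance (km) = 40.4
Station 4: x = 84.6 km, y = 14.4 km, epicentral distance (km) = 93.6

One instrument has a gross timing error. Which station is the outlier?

Solve using three stations at a time. Using Station 2, Station 3, Station 4 (subtract circle equations pairwise → linear system) gives (x, y) ≈ (-7.9, 28.6).
Distances from that point to each station vs reported:
  Station 1: calculated 84.1 vs reported 114.1 → residual 30.0 km
  Station 2: calculated 119.9 vs reported 119.9 → residual 0.0 km
  Station 3: calculated 40.4 vs reported 40.4 → residual 0.0 km
  Station 4: calculated 93.6 vs reported 93.6 → residual 0.0 km
Station 2, Station 3, Station 4 are mutually consistent (residuals ≈ 0); Station 1 is off by 30.0 km.

Station 1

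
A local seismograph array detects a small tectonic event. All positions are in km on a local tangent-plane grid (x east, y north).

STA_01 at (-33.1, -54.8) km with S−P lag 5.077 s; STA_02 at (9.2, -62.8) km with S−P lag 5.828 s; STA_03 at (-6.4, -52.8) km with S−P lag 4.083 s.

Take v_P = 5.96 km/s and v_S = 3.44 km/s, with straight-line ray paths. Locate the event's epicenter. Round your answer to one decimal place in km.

Distance from S−P lag: d = Δt · v_P v_S / (v_P − v_S) = Δt · (5.96·3.44)/(5.96−3.44) ≈ 8.1359·Δt.
So d_STA_01 = 41.31, d_STA_02 = 47.42, d_STA_03 = 33.22 km.
Circle about each station: (x + 33.1)² + (y + 54.8)² = 41.31²; (x − 9.2)² + (y + 62.8)² = 47.42²; (x + 6.4)² + (y + 52.8)² = 33.22².
Subtracting pairs of circle equations eliminates x²+y² and gives linear equations (the radical axes):
84.6 x − 16.0 y = -612.31
53.4 x + 4.0 y = -666.90
Solving the 2×2 system: x ≈ -11.0, y ≈ -19.9 km.
Check against STA_01 (with the unrounded x, y): √((x + 33.1)²+(y + 54.8)²) = 41.32 ≈ 41.31 km. ✓

(-11.0, -19.9)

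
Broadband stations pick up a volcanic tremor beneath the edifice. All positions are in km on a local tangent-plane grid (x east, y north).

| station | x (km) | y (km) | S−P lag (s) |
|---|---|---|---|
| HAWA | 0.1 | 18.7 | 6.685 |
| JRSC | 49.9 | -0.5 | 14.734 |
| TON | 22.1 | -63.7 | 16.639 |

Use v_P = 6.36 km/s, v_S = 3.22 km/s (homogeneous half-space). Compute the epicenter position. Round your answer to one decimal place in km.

Distance from S−P lag: d = Δt · v_P v_S / (v_P − v_S) = Δt · (6.36·3.22)/(6.36−3.22) ≈ 6.5220·Δt.
So d_HAWA = 43.60, d_JRSC = 96.10, d_TON = 108.52 km.
Circle about each station: (x − 0.1)² + (y − 18.7)² = 43.60²; (x − 49.9)² + (y + 0.5)² = 96.10²; (x − 22.1)² + (y + 63.7)² = 108.52².
Subtracting the HAWA equation from the JRSC and TON equations removes the quadratic terms:
99.6 x − 38.4 y = -5193.69
44.0 x − 164.8 y = -5679.23
Solving the 2×2 system: x ≈ -43.3, y ≈ 22.9 km.

(-43.3, 22.9)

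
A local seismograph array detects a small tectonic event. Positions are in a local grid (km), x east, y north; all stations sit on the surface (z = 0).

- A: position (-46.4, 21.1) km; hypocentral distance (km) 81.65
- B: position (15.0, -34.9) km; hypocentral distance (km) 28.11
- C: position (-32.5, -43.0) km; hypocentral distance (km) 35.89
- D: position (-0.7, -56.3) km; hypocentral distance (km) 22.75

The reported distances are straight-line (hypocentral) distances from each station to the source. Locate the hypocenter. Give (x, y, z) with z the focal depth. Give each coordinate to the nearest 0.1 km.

Each station gives a sphere (x−x_i)² + (y−y_i)² + z² = d_i² (stations at z=0).
Subtracting the A sphere from B and C: z² cancels, leaving linear equations in x and y:
122.8 x − 112.0 y = 4721.39
27.8 x − 128.2 y = 5685.71
Solving: x ≈ -2.496, y ≈ -44.891 km (keep extra digits for the depth step; rounded: -2.5, -44.9).
Then from the A sphere: z² = 81.65² − (x + 46.4)² − (y − 21.1)² with x = -2.496, y = -44.891, so z ≈ 19.605 ≈ 19.6 km.

(-2.5, -44.9, 19.6)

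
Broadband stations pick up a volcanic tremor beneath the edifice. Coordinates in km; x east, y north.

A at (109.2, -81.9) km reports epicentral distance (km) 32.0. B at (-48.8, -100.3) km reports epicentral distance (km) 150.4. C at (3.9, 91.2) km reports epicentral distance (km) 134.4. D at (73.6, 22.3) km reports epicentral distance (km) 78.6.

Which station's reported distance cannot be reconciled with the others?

Solve using three stations at a time. Using A, B, D (subtract circle equations pairwise → linear system) gives (x, y) ≈ (94.2, -53.6).
Distances from that point to each station vs reported:
  A: calculated 32.1 vs reported 32.0 → residual 0.1 km
  B: calculated 150.4 vs reported 150.4 → residual 0.0 km
  C: calculated 170.6 vs reported 134.4 → residual 36.2 km
  D: calculated 78.6 vs reported 78.6 → residual 0.0 km
A, B, D are mutually consistent (residuals ≈ 0); C is off by 36.2 km.

C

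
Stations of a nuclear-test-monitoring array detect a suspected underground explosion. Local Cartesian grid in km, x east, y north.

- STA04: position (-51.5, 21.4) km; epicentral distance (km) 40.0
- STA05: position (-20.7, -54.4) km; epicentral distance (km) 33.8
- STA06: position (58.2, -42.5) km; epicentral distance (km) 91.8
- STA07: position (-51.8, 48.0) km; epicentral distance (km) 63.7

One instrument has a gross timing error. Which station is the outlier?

Solve using three stations at a time. Using STA04, STA06, STA07 (subtract circle equations pairwise → linear system) gives (x, y) ≈ (-28.2, -11.2).
Distances from that point to each station vs reported:
  STA04: calculated 40.1 vs reported 40.0 → residual 0.1 km
  STA05: calculated 43.8 vs reported 33.8 → residual 10.0 km
  STA06: calculated 91.9 vs reported 91.8 → residual 0.1 km
  STA07: calculated 63.8 vs reported 63.7 → residual 0.1 km
STA04, STA06, STA07 are mutually consistent (residuals ≈ 0); STA05 is off by 10.0 km.

STA05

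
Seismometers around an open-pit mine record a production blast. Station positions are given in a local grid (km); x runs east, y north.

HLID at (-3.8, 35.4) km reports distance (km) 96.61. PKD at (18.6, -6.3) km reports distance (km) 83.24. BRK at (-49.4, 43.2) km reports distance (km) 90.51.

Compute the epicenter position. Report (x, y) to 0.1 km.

Circle about each station: (x + 3.8)² + (y − 35.4)² = 96.61²; (x − 18.6)² + (y + 6.3)² = 83.24²; (x + 49.4)² + (y − 43.2)² = 90.51².
Subtracting the HLID equation from the PKD and BRK equations removes the quadratic terms:
44.8 x − 83.4 y = 1522.64
-91.2 x + 15.6 y = 4180.43
Solving the 2×2 system: x ≈ -53.9, y ≈ -47.2 km.

-53.9 km east, -47.2 km north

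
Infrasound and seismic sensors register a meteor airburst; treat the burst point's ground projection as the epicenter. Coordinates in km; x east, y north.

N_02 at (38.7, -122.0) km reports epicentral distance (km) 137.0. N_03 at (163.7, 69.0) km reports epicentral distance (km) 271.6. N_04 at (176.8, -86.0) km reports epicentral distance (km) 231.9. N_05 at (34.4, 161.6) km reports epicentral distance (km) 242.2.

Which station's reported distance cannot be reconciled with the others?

N_04

Solve using three stations at a time. Using N_02, N_03, N_05 (subtract circle equations pairwise → linear system) gives (x, y) ≈ (-79.4, -52.3).
Distances from that point to each station vs reported:
  N_02: calculated 137.1 vs reported 137.0 → residual 0.1 km
  N_03: calculated 271.7 vs reported 271.6 → residual 0.1 km
  N_04: calculated 258.4 vs reported 231.9 → residual 26.5 km
  N_05: calculated 242.3 vs reported 242.2 → residual 0.1 km
N_02, N_03, N_05 are mutually consistent (residuals ≈ 0); N_04 is off by 26.5 km.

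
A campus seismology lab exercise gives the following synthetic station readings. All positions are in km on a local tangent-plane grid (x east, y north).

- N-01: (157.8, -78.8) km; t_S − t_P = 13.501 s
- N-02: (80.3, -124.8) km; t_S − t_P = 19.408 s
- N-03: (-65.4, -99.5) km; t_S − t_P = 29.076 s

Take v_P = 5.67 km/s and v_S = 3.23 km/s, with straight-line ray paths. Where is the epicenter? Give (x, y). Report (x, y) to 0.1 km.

x ≈ 120.2 km, y ≈ 15.3 km

Distance from S−P lag: d = Δt · v_P v_S / (v_P − v_S) = Δt · (5.67·3.23)/(5.67−3.23) ≈ 7.5058·Δt.
So d_N-01 = 101.34, d_N-02 = 145.67, d_N-03 = 218.24 km.
Circle about each station: (x − 157.8)² + (y + 78.8)² = 101.34²; (x − 80.3)² + (y + 124.8)² = 145.67²; (x + 65.4)² + (y + 99.5)² = 218.24².
Subtracting the N-01 equation from the N-02 and N-03 equations removes the quadratic terms:
-155.0 x − 92.0 y = -20037.10
-446.4 x − 41.4 y = -54291.77
Solving the 2×2 system: x ≈ 120.2, y ≈ 15.3 km.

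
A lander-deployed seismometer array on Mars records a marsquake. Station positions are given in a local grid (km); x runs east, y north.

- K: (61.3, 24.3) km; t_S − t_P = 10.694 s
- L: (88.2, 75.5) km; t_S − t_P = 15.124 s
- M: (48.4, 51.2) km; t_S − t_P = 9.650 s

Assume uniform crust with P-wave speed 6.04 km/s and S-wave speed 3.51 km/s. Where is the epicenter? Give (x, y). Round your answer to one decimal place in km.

Distance from S−P lag: d = Δt · v_P v_S / (v_P − v_S) = Δt · (6.04·3.51)/(6.04−3.51) ≈ 8.3796·Δt.
So d_K = 89.61, d_L = 126.73, d_M = 80.86 km.
Circle about each station: (x − 61.3)² + (y − 24.3)² = 89.61²; (x − 88.2)² + (y − 75.5)² = 126.73²; (x − 48.4)² + (y − 51.2)² = 80.86².
Subtracting the K equation from the L and M equations removes the quadratic terms:
53.8 x + 102.4 y = 1100.77
-25.8 x + 53.8 y = 2107.43
Solving the 2×2 system: x ≈ -28.3, y ≈ 25.6 km.

x ≈ -28.3 km, y ≈ 25.6 km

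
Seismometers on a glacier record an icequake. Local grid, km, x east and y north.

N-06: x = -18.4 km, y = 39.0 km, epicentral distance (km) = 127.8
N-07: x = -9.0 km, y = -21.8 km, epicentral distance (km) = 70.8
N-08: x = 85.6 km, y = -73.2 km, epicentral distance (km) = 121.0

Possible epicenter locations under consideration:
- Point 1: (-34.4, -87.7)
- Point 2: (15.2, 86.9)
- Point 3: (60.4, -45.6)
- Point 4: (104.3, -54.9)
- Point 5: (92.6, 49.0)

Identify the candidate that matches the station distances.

For each candidate, compare |candidate − station| to the reported distance:
Point 1: residuals N-06 0.1, N-07 0.2, N-08 0.1 → max 0.2 km
Point 2: residuals N-06 69.3, N-07 40.6, N-08 53.9 → max 69.3 km
Point 3: residuals N-06 12.2, N-07 2.6, N-08 83.6 → max 83.6 km
Point 4: residuals N-06 26.7, N-07 47.2, N-08 94.8 → max 94.8 km
Point 5: residuals N-06 16.4, N-07 53.0, N-08 1.4 → max 53.0 km
Only Point 1 has all residuals ≈ 0.

Point 1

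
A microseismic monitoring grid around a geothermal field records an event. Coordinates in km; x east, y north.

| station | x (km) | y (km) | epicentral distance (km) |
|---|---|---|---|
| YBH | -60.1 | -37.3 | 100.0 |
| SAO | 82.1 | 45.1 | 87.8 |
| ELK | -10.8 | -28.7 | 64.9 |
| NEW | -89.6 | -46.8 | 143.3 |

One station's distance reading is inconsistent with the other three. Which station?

YBH

Solve using three stations at a time. Using SAO, ELK, NEW (subtract circle equations pairwise → linear system) gives (x, y) ≈ (53.4, -37.8).
Distances from that point to each station vs reported:
  YBH: calculated 113.5 vs reported 100.0 → residual 13.5 km
  SAO: calculated 87.7 vs reported 87.8 → residual 0.1 km
  ELK: calculated 64.8 vs reported 64.9 → residual 0.1 km
  NEW: calculated 143.3 vs reported 143.3 → residual 0.0 km
SAO, ELK, NEW are mutually consistent (residuals ≈ 0); YBH is off by 13.5 km.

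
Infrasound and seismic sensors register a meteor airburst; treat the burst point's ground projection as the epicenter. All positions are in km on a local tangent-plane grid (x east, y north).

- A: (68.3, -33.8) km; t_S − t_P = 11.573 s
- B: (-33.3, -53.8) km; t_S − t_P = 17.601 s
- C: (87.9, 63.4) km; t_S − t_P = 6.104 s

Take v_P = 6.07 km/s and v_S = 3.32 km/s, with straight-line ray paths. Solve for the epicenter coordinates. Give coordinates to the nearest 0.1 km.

Distance from S−P lag: d = Δt · v_P v_S / (v_P − v_S) = Δt · (6.07·3.32)/(6.07−3.32) ≈ 7.3281·Δt.
So d_A = 84.81, d_B = 128.98, d_C = 44.73 km.
Circle about each station: (x − 68.3)² + (y + 33.8)² = 84.81²; (x + 33.3)² + (y + 53.8)² = 128.98²; (x − 87.9)² + (y − 63.4)² = 44.73².
Subtracting the A equation from the B and C equations removes the quadratic terms:
-203.2 x − 40.0 y = -11247.10
39.2 x + 194.4 y = 11130.60
Solving the 2×2 system: x ≈ 45.9, y ≈ 48.0 km.
Check against A (with the unrounded x, y): √((x − 68.3)²+(y + 33.8)²) = 84.81 ≈ 84.81 km. ✓

x ≈ 45.9 km, y ≈ 48.0 km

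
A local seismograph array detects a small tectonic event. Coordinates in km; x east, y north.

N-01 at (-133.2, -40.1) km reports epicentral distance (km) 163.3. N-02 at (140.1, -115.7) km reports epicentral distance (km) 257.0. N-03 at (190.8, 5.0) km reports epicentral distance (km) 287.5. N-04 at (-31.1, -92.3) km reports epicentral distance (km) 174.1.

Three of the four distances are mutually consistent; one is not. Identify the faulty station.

Solve using three stations at a time. Using N-01, N-02, N-04 (subtract circle equations pairwise → linear system) gives (x, y) ≈ (-24.5, 81.4).
Distances from that point to each station vs reported:
  N-01: calculated 163.0 vs reported 163.3 → residual 0.3 km
  N-02: calculated 256.8 vs reported 257.0 → residual 0.2 km
  N-03: calculated 228.5 vs reported 287.5 → residual 59.0 km
  N-04: calculated 173.8 vs reported 174.1 → residual 0.3 km
N-01, N-02, N-04 are mutually consistent (residuals ≈ 0); N-03 is off by 59.0 km.

N-03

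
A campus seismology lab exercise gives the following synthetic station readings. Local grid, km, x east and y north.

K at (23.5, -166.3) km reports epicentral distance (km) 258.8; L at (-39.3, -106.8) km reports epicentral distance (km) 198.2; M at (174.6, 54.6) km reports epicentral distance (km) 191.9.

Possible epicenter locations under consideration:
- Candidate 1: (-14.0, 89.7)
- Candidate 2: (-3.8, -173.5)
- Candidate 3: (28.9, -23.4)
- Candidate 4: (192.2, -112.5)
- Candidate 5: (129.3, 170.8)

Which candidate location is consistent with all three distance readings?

For each candidate, compare |candidate − station| to the reported distance:
Candidate 1: residuals K 0.1, L 0.1, M 0.1 → max 0.1 km
Candidate 2: residuals K 230.6, L 122.6, M 97.7 → max 230.6 km
Candidate 3: residuals K 115.8, L 90.5, M 26.6 → max 115.8 km
Candidate 4: residuals K 81.7, L 33.4, M 23.9 → max 81.7 km
Candidate 5: residuals K 94.5, L 126.6, M 67.2 → max 126.6 km
Only Candidate 1 has all residuals ≈ 0.

Candidate 1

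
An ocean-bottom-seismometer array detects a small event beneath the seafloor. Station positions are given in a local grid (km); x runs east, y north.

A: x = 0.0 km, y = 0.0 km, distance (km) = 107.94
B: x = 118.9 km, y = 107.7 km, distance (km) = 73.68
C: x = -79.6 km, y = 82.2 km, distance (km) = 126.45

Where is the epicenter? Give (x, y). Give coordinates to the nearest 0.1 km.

Circle about each station: x² + y² = 107.94²; (x − 118.9)² + (y − 107.7)² = 73.68²; (x + 79.6)² + (y − 82.2)² = 126.45².
Subtracting the A equation from the B and C equations removes the quadratic terms:
237.8 x + 215.4 y = 31958.80
-159.2 x + 164.4 y = 8754.44
Solving the 2×2 system: x ≈ 45.9, y ≈ 97.7 km.
Check against A (with the unrounded x, y): √(x²+y²) = 107.94 ≈ 107.94 km. ✓

45.9 km east, 97.7 km north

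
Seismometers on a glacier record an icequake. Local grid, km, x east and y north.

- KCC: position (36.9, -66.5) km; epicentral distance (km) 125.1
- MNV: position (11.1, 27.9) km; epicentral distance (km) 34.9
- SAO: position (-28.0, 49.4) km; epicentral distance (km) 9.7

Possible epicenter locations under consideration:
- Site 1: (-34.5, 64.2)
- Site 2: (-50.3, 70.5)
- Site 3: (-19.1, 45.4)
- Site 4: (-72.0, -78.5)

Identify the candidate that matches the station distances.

For each candidate, compare |candidate − station| to the reported distance:
Site 1: residuals KCC 23.8, MNV 23.4, SAO 6.5 → max 23.8 km
Site 2: residuals KCC 37.3, MNV 39.8, SAO 21.0 → max 39.8 km
Site 3: residuals KCC 0.0, MNV 0.0, SAO 0.1 → max 0.1 km
Site 4: residuals KCC 15.5, MNV 100.1, SAO 125.6 → max 125.6 km
Only Site 3 has all residuals ≈ 0.

Site 3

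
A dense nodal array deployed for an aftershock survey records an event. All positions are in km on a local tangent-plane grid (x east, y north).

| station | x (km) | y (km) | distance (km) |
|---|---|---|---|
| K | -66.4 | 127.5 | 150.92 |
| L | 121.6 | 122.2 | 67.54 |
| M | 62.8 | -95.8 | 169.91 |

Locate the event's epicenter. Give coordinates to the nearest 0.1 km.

Circle about each station: (x + 66.4)² + (y − 127.5)² = 150.92²; (x − 121.6)² + (y − 122.2)² = 67.54²; (x − 62.8)² + (y + 95.8)² = 169.91².
Subtracting pairs of circle equations eliminates x²+y² and gives linear equations (the radical axes):
376.0 x − 10.6 y = 27269.38
258.4 x − 446.6 y = -13636.29
Solving the 2×2 system: x ≈ 74.6, y ≈ 73.7 km.

x ≈ 74.6 km, y ≈ 73.7 km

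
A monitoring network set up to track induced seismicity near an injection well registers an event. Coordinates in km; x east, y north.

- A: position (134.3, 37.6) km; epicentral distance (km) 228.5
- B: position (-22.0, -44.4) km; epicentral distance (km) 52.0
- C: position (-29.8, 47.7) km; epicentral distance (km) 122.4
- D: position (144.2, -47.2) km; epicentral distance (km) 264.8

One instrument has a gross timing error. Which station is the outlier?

Solve using three stations at a time. Using A, B, C (subtract circle equations pairwise → linear system) gives (x, y) ≈ (-68.0, -68.6).
Distances from that point to each station vs reported:
  A: calculated 228.5 vs reported 228.5 → residual 0.0 km
  B: calculated 52.0 vs reported 52.0 → residual 0.0 km
  C: calculated 122.4 vs reported 122.4 → residual 0.0 km
  D: calculated 213.3 vs reported 264.8 → residual 51.5 km
A, B, C are mutually consistent (residuals ≈ 0); D is off by 51.5 km.

D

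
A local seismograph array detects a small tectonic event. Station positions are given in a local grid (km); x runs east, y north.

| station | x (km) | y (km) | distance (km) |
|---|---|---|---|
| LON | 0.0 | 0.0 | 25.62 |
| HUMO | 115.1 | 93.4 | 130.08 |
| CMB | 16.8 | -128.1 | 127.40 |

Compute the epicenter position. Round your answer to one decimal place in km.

x ≈ 25.6 km, y ≈ -1.0 km

Circle about each station: x² + y² = 25.62²; (x − 115.1)² + (y − 93.4)² = 130.08²; (x − 16.8)² + (y + 128.1)² = 127.40².
Subtracting pairs of circle equations eliminates x²+y² and gives linear equations (the radical axes):
230.2 x + 186.8 y = 5707.15
33.6 x − 256.2 y = 1117.47
Solving the 2×2 system: x ≈ 25.6, y ≈ -1.0 km.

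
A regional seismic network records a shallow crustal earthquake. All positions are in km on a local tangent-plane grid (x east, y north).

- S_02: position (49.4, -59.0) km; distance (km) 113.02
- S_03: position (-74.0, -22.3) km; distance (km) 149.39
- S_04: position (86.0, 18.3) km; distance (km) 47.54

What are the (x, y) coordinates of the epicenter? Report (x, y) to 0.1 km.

x ≈ 54.5 km, y ≈ 53.9 km

Circle about each station: (x − 49.4)² + (y + 59.0)² = 113.02²; (x + 74.0)² + (y + 22.3)² = 149.39²; (x − 86.0)² + (y − 18.3)² = 47.54².
Subtracting the S_02 equation from the S_03 and S_04 equations removes the quadratic terms:
-246.8 x + 73.4 y = -9491.92
73.2 x + 154.6 y = 12323.00
Solving the 2×2 system: x ≈ 54.5, y ≈ 53.9 km.
Check against S_02 (with the unrounded x, y): √((x − 49.4)²+(y + 59.0)²) = 113.02 ≈ 113.02 km. ✓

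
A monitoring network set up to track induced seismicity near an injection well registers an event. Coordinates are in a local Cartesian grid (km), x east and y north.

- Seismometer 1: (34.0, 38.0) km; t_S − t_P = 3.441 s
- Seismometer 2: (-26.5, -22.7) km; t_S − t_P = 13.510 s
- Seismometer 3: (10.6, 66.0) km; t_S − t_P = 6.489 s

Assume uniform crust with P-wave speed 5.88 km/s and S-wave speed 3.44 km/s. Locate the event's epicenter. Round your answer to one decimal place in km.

Distance from S−P lag: d = Δt · v_P v_S / (v_P − v_S) = Δt · (5.88·3.44)/(5.88−3.44) ≈ 8.2898·Δt.
So d_Seismometer 1 = 28.53, d_Seismometer 2 = 112.00, d_Seismometer 3 = 53.79 km.
Circle about each station: (x − 34.0)² + (y − 38.0)² = 28.53²; (x + 26.5)² + (y + 22.7)² = 112.00²; (x − 10.6)² + (y − 66.0)² = 53.79².
Subtracting the Seismometer 1 equation from the Seismometer 2 and Seismometer 3 equations removes the quadratic terms:
-121.0 x − 121.4 y = -13112.50
-46.8 x + 56.0 y = -211.04
Solving the 2×2 system: x ≈ 61.0, y ≈ 47.2 km.

61.0 km east, 47.2 km north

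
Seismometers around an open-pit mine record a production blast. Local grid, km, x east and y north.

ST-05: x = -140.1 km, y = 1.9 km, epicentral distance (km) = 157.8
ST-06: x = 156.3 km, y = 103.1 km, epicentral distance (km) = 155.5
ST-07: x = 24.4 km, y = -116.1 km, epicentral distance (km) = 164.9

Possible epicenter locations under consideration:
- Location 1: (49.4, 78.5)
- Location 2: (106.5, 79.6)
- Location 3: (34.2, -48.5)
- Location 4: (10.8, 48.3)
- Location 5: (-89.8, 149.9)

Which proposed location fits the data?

Location 4

For each candidate, compare |candidate − station| to the reported distance:
Location 1: residuals ST-05 46.6, ST-06 45.8, ST-07 31.3 → max 46.6 km
Location 2: residuals ST-05 100.8, ST-06 100.4, ST-07 47.3 → max 100.8 km
Location 3: residuals ST-05 23.6, ST-06 39.2, ST-07 96.6 → max 96.6 km
Location 4: residuals ST-05 0.1, ST-06 0.0, ST-07 0.1 → max 0.1 km
Location 5: residuals ST-05 1.5, ST-06 95.0, ST-07 124.6 → max 124.6 km
Only Location 4 has all residuals ≈ 0.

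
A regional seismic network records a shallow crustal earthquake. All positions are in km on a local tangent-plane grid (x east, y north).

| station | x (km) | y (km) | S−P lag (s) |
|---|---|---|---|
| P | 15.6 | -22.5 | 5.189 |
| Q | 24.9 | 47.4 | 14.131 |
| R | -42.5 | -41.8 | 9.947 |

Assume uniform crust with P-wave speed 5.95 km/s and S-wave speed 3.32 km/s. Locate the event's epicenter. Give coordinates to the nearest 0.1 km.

Distance from S−P lag: d = Δt · v_P v_S / (v_P − v_S) = Δt · (5.95·3.32)/(5.95−3.32) ≈ 7.5110·Δt.
So d_P = 38.97, d_Q = 106.14, d_R = 74.71 km.
Circle about each station: (x − 15.6)² + (y + 22.5)² = 38.97²; (x − 24.9)² + (y − 47.4)² = 106.14²; (x + 42.5)² + (y + 41.8)² = 74.71².
Subtracting the P equation from the Q and R equations removes the quadratic terms:
18.6 x + 139.8 y = -7629.88
-116.2 x − 38.6 y = -1259.04
Solving the 2×2 system: x ≈ 30.3, y ≈ -58.6 km.
Check against P (with the unrounded x, y): √((x − 15.6)²+(y + 22.5)²) = 38.99 ≈ 38.97 km. ✓

(30.3, -58.6)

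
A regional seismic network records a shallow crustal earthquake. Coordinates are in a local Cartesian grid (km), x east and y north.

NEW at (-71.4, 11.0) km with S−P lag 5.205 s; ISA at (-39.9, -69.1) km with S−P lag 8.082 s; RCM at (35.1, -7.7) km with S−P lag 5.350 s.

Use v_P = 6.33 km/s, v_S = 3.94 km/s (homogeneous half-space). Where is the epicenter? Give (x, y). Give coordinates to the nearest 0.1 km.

Distance from S−P lag: d = Δt · v_P v_S / (v_P − v_S) = Δt · (6.33·3.94)/(6.33−3.94) ≈ 10.4352·Δt.
So d_NEW = 54.32, d_ISA = 84.34, d_RCM = 55.83 km.
Circle about each station: (x + 71.4)² + (y − 11.0)² = 54.32²; (x + 39.9)² + (y + 69.1)² = 84.34²; (x − 35.1)² + (y + 7.7)² = 55.83².
Subtracting the NEW equation from the ISA and RCM equations removes the quadratic terms:
63.0 x − 160.2 y = -3014.71
213.0 x − 37.4 y = -4093.99
Solving the 2×2 system: x ≈ -17.1, y ≈ 12.1 km.

x ≈ -17.1 km, y ≈ 12.1 km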